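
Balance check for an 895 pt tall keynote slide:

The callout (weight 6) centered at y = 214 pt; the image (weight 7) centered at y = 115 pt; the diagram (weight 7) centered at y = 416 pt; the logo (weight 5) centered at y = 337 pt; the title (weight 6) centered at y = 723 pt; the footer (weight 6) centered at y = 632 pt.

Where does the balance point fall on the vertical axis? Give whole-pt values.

y ≈ 400

Σw = 6 + 7 + 7 + 5 + 6 + 6 = 37.
y-moment: 6·214 + 7·115 + 7·416 + 5·337 + 6·723 + 6·632 = 14816; centroid 14816/37 ≈ 400.43.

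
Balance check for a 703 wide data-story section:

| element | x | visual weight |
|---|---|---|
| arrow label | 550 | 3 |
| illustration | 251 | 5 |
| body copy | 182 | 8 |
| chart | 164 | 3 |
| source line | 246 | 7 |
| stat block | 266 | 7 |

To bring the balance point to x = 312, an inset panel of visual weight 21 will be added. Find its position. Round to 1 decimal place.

x ≈ 400.5

After adding the inset panel, total weight = 3 + 5 + 8 + 3 + 7 + 7 + 21 = 54.
Along x: (8437 + 21·x) / 54 = 312 (existing moment 3·550 + 5·251 + 8·182 + 3·164 + 7·246 + 7·266 = 8437) ⇒ x = (16848 − 8437) / 21 ≈ 400.52.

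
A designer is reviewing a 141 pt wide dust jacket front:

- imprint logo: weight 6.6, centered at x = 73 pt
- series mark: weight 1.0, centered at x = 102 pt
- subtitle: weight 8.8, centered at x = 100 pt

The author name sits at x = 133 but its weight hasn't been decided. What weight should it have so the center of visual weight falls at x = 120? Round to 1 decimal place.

Fixed elements: Σw = 6.6 + 1.0 + 8.8 = 16.4, Σw·x = 6.6·73 + 1.0·102 + 8.8·100 = 1463.8.
Balance at x = 120 requires (1463.8 + w·133) / (16.4 + w) = 120.
Solving: w = (120·16.4 − 1463.8) / (133 − 120) = 504.2 / 13 ≈ 38.78.

w ≈ 38.8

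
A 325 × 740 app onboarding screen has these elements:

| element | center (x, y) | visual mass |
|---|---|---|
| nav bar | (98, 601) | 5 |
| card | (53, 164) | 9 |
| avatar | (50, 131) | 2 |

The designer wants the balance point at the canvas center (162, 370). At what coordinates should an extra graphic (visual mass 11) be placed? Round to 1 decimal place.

New total weight: (5 + 9 + 2) + 11 = 27.
x: target moment 27×162 = 4374; current 5·98 + 9·53 + 2·50 = 1067; the extra graphic supplies 3307, so x = 3307/11 ≈ 300.64.
y: target moment 27×370 = 9990; current 5·601 + 9·164 + 2·131 = 4743; the extra graphic supplies 5247, so y = 5247/11 ≈ 477.00.

(300.6, 477.0)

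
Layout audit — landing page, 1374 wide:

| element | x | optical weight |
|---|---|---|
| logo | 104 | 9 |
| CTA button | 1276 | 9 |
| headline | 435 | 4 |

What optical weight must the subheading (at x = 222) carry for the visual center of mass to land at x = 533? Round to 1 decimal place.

w ≈ 7.8

Existing Σw = 22 (9 + 9 + 4); existing moment 9·104 + 9·1276 + 4·435 = 14160.
Set Σw·x/Σw = 533: (14160 + 222w) = 533·(22 + w).
Rearranging, w·(222 − 533) = 533·22 − 14160 = -2434, so w ≈ -2434/-311 = 7.83.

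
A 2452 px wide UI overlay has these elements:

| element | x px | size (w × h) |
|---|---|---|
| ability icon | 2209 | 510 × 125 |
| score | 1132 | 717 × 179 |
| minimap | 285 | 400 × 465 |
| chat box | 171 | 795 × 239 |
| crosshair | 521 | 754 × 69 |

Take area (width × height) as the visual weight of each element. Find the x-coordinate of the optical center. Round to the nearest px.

Areas → weights: ability icon 510·125 = 63750, score 717·179 = 128343, minimap 400·465 = 186000, chat box 795·239 = 190005, crosshair 754·69 = 52026; Σw = 620124.
x-moment: 63750·2209 + 128343·1132 + 186000·285 + 190005·171 + 52026·521 = 398714427; centroid 398714427/620124 ≈ 642.96.

x ≈ 643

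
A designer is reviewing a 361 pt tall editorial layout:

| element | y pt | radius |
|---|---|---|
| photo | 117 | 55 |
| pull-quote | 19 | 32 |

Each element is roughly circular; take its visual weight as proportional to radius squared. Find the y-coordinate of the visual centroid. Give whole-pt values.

y ≈ 92

Weights ∝ r²: photo 55² = 3025, pull-quote 32² = 1024; Σw = 4049.
y-moment: 3025·117 + 1024·19 = 373381; centroid 373381/4049 ≈ 92.22.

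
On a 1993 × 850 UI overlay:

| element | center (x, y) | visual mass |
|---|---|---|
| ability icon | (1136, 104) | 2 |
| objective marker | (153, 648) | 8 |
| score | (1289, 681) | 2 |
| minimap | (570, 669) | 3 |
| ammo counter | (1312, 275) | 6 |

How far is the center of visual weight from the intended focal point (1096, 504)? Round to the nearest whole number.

≈ 351

Total weight = 2 + 8 + 2 + 3 + 6 = 21.
x: (2·1136 + 8·153 + 2·1289 + 3·570 + 6·1312) / 21 = 15656 / 21 ≈ 745.52
y: (2·104 + 8·648 + 2·681 + 3·669 + 6·275) / 21 = 10411 / 21 ≈ 495.76
From (1096, 504): dx = -350.48, dy = -8.24, so the distance is √(dx²+dy²) ≈ 350.57.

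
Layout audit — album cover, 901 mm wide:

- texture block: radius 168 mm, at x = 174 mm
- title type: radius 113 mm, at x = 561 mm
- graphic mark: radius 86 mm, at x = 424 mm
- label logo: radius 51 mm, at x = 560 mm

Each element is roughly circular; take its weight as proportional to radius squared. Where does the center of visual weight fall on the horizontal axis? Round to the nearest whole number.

r² weights: texture block 168² = 28224, title type 113² = 12769, graphic mark 86² = 7396, label logo 51² = 2601. Total = 50990.
Σw·x = 28224·174 + 12769·561 + 7396·424 + 2601·560 = 16666849, so x̄ = 16666849/50990 ≈ 326.87.

x ≈ 327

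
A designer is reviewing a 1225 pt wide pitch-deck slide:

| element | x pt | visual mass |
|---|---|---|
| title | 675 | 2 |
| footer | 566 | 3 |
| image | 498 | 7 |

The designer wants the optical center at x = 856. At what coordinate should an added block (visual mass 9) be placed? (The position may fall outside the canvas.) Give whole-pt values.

After adding the added block, total weight = 2 + 3 + 7 + 9 = 21.
x: target moment 21×856 = 17976; current 2·675 + 3·566 + 7·498 = 6534; the added block supplies 11442, so x = 11442/9 ≈ 1271.33.

x ≈ 1271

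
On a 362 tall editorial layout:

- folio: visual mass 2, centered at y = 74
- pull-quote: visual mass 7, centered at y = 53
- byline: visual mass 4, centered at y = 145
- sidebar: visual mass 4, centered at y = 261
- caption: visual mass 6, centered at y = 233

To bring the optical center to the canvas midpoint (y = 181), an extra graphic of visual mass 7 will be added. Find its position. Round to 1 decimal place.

y ≈ 269.9

After adding the extra graphic, total weight = 2 + 7 + 4 + 4 + 6 + 7 = 30.
y: target moment 30×181 = 5430; current 2·74 + 7·53 + 4·145 + 4·261 + 6·233 = 3541; the extra graphic supplies 1889, so y = 1889/7 ≈ 269.86.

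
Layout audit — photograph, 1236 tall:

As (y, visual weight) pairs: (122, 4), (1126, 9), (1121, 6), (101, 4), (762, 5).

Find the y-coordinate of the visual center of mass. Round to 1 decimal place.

y ≈ 770.1

Total weight = 4 + 9 + 6 + 4 + 5 = 28.
y-moment: 4·122 + 9·1126 + 6·1121 + 4·101 + 5·762 = 21562; centroid 21562/28 ≈ 770.07.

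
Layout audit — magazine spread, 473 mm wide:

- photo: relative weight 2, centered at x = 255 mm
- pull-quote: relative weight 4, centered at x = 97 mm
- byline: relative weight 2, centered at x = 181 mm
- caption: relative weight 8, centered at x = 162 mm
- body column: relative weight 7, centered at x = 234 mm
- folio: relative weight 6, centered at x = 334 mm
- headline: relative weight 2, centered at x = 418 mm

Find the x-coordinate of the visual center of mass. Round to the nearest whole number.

x ≈ 227

Weights sum to 2 + 4 + 2 + 8 + 7 + 6 + 2 = 31.
x-moment: 2·255 + 4·97 + 2·181 + 8·162 + 7·234 + 6·334 + 2·418 = 7034; centroid 7034/31 ≈ 226.90.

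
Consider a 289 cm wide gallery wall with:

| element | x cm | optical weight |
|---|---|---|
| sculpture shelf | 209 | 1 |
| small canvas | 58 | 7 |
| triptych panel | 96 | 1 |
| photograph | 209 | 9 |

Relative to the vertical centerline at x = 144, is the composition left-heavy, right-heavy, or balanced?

Σw = 1 + 7 + 1 + 9 = 18.
Σw·x = 1·209 + 7·58 + 1·96 + 9·209 = 2592, so x̄ = 2592/18 ≈ 144.00.
The centroid 144.00 matches the midline at 144, so the layout is balanced.

balanced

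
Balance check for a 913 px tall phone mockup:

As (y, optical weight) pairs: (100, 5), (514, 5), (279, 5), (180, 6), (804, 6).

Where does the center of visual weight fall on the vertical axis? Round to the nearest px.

y ≈ 384

Σw = 5 + 5 + 5 + 6 + 6 = 27.
y: (5·100 + 5·514 + 5·279 + 6·180 + 6·804) / 27 = 10369 / 27 ≈ 384.04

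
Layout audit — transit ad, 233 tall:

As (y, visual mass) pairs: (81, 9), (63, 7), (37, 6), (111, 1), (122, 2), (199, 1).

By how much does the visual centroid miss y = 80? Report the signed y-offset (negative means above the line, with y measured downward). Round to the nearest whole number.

Weights sum to 9 + 7 + 6 + 1 + 2 + 1 = 26.
Σw·y = 1946; ȳ = 1946/26 ≈ 74.85.
Offset from y = 80: 74.85 − 80 ≈ -5.15.

≈ -5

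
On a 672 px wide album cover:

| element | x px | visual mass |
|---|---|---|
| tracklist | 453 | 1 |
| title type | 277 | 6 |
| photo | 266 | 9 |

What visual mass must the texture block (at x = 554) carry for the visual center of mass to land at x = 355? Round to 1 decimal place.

Fixed elements: Σw = 1 + 6 + 9 = 16, Σw·x = 1·453 + 6·277 + 9·266 = 4509.
Set Σw·x/Σw = 355: (4509 + 554w) = 355·(16 + w).
Solving: w = (355·16 − 4509) / (554 − 355) = 1171 / 199 ≈ 5.88.

w ≈ 5.9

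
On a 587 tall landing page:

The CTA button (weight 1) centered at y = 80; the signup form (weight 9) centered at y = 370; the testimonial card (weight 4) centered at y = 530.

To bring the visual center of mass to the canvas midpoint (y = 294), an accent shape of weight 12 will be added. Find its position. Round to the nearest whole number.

New total weight: (1 + 9 + 4) + 12 = 26.
y: target moment 26×294 = 7644; current 1·80 + 9·370 + 4·530 = 5530; the accent shape supplies 2114, so y = 2114/12 ≈ 176.17.

y ≈ 176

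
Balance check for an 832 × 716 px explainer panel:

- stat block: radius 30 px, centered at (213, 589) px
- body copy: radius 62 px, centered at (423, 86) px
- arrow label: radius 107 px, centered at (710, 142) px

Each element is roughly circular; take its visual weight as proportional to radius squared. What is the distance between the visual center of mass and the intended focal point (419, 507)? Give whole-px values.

Weights ∝ r²: stat block 30² = 900, body copy 62² = 3844, arrow label 107² = 11449; Σw = 16193.
x-moment: 900·213 + 3844·423 + 11449·710 = 9946502; centroid 9946502/16193 ≈ 614.25.
y-moment: 900·589 + 3844·86 + 11449·142 = 2486442; centroid 2486442/16193 ≈ 153.55.
From (419, 507): dx = 195.25, dy = -353.45, so the distance is √(dx²+dy²) ≈ 403.79.

≈ 404 px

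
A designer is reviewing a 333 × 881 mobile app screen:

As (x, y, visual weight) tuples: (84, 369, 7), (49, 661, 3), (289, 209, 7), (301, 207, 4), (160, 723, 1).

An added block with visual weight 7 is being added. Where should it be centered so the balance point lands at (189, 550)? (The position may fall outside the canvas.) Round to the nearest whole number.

(194, 1196)

After adding the added block, total weight = 7 + 3 + 7 + 4 + 1 + 7 = 29.
x: target moment 29×189 = 5481; current 7·84 + 3·49 + 7·289 + 4·301 + 1·160 = 4122; the added block supplies 1359, so x = 1359/7 ≈ 194.14.
y: target moment 29×550 = 15950; current 7·369 + 3·661 + 7·209 + 4·207 + 1·723 = 7580; the added block supplies 8370, so y = 8370/7 ≈ 1195.71.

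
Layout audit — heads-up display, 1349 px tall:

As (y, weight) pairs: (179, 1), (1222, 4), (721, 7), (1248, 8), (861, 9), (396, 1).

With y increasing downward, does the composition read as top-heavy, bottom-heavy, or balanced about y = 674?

bottom-heavy

Total weight = 1 + 4 + 7 + 8 + 9 + 1 = 30.
Σw·y = 28243; ȳ = 28243/30 ≈ 941.43.
941.4 vs midline 674 → bottom-heavy.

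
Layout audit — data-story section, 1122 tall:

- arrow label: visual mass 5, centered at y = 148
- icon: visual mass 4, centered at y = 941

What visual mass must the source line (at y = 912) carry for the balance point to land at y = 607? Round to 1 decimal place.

w ≈ 3.1

Existing Σw = 9 (5 + 4); existing moment 5·148 + 4·941 = 4504.
Balance at y = 607 requires (4504 + w·912) / (9 + w) = 607.
Solving: w = (607·9 − 4504) / (912 − 607) = 959 / 305 ≈ 3.14.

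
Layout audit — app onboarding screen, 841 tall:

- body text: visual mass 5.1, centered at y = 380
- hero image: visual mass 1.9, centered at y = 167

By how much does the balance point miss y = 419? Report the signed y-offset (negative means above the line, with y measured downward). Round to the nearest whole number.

Σw = 5.1 + 1.9 = 7.0.
y: (5.1·380 + 1.9·167) / 7.0 = 2255.3 / 7.0 ≈ 322.19
Offset from y = 419: 322.19 − 419 ≈ -96.81.

≈ -97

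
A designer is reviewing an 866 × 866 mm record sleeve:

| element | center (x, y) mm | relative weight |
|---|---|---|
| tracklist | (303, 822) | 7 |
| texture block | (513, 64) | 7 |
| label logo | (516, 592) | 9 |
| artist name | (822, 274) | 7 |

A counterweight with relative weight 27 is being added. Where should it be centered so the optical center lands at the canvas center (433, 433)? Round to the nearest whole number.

After adding the counterweight, total weight = 7 + 7 + 9 + 7 + 27 = 57.
x: need Σw·x = 57·433 = 24681. Existing = 7·303 + 7·513 + 9·516 + 7·822 = 16110. Remainder 8571 / 27 ≈ 317.44.
y: need Σw·y = 57·433 = 24681. Existing = 7·822 + 7·64 + 9·592 + 7·274 = 13448. Remainder 11233 / 27 ≈ 416.04.

(317, 416)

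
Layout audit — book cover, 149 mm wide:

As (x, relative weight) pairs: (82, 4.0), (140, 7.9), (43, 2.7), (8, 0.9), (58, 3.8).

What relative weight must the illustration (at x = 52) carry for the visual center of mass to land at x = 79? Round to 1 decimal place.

Fixed elements: Σw = 4.0 + 7.9 + 2.7 + 0.9 + 3.8 = 19.3, Σw·x = 4.0·82 + 7.9·140 + 2.7·43 + 0.9·8 + 3.8·58 = 1777.7.
Set Σw·x/Σw = 79: (1777.7 + 52w) = 79·(19.3 + w).
Rearranging, w·(52 − 79) = 79·19.3 − 1777.7 = -253.0, so w ≈ -253.0/-27 = 9.37.

w ≈ 9.4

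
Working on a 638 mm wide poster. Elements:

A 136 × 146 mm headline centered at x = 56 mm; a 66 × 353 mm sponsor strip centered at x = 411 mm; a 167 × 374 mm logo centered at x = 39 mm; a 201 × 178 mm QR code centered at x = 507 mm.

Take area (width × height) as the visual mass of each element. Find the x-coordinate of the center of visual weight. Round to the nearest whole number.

Taking area as weight: headline 136·146 = 19856, sponsor strip 66·353 = 23298, logo 167·374 = 62458, QR code 201·178 = 35778. Sum 141390.
x: (19856·56 + 23298·411 + 62458·39 + 35778·507) / 141390 = 31262722 / 141390 ≈ 221.11

x ≈ 221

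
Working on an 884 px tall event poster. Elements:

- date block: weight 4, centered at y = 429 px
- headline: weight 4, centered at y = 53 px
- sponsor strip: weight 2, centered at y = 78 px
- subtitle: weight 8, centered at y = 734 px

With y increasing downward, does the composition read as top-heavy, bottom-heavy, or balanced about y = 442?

balanced

Σw = 4 + 4 + 2 + 8 = 18.
Σw·y = 4·429 + 4·53 + 2·78 + 8·734 = 7956, so ȳ = 7956/18 ≈ 442.00.
The centroid 442.00 matches the midline at 442, so the layout is balanced.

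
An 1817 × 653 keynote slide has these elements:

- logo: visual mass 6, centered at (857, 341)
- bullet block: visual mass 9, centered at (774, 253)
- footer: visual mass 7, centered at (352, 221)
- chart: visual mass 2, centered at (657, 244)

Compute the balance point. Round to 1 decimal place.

(661.9, 264.9)

Σw = 6 + 9 + 7 + 2 = 24.
x-moment: 6·857 + 9·774 + 7·352 + 2·657 = 15886; centroid 15886/24 ≈ 661.92.
y-moment: 6·341 + 9·253 + 7·221 + 2·244 = 6358; centroid 6358/24 ≈ 264.92.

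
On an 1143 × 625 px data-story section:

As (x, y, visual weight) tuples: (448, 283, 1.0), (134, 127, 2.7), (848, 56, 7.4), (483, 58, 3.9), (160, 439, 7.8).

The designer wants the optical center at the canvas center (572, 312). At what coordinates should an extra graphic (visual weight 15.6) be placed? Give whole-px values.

New total weight: (1.0 + 2.7 + 7.4 + 3.9 + 7.8) + 15.6 = 38.4.
x: need Σw·x = 38.4·572 = 21964.8. Existing = 1.0·448 + 2.7·134 + 7.4·848 + 3.9·483 + 7.8·160 = 10216.7. Remainder 11748.1 / 15.6 ≈ 753.08.
y: need Σw·y = 38.4·312 = 11980.8. Existing = 1.0·283 + 2.7·127 + 7.4·56 + 3.9·58 + 7.8·439 = 4690.7. Remainder 7290.1 / 15.6 ≈ 467.31.

(753, 467)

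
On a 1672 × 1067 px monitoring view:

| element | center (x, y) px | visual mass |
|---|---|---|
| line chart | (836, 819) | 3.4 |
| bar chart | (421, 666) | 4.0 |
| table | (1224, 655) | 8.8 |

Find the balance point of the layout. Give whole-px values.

Σw = 3.4 + 4.0 + 8.8 = 16.2.
x: (3.4·836 + 4.0·421 + 8.8·1224) / 16.2 = 15297.6 / 16.2 ≈ 944.30
y: (3.4·819 + 4.0·666 + 8.8·655) / 16.2 = 11212.6 / 16.2 ≈ 692.14

(944, 692)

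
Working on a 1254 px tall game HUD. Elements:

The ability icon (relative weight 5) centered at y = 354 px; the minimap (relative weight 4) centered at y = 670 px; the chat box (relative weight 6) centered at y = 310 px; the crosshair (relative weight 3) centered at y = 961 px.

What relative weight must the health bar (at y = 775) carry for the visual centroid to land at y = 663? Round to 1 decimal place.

w ≈ 24.5

Fixed elements: Σw = 5 + 4 + 6 + 3 = 18, Σw·y = 5·354 + 4·670 + 6·310 + 3·961 = 9193.
For the centroid to hit 663: (9193 + w·775) / (18 + w) = 663.
Rearranging, w·(775 − 663) = 663·18 − 9193 = 2741, so w ≈ 2741/112 = 24.47.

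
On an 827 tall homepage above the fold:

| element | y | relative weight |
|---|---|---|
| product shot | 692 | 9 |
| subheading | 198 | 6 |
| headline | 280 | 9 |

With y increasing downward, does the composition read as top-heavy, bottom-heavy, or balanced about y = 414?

balanced

Total weight = 9 + 6 + 9 = 24.
y-moment: 9·692 + 6·198 + 9·280 = 9936; centroid 9936/24 ≈ 414.00.
The centroid 414.00 matches the midline at 414, so the layout is balanced.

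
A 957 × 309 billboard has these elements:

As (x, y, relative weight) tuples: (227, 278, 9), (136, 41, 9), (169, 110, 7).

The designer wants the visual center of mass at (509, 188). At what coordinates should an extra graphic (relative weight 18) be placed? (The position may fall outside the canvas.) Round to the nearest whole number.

With the extra graphic, Σw becomes 9 + 9 + 7 + 18 = 43.
x: need Σw·x = 43·509 = 21887. Existing = 9·227 + 9·136 + 7·169 = 4450. Remainder 17437 / 18 ≈ 968.72.
y: need Σw·y = 43·188 = 8084. Existing = 9·278 + 9·41 + 7·110 = 3641. Remainder 4443 / 18 ≈ 246.83.

(969, 247)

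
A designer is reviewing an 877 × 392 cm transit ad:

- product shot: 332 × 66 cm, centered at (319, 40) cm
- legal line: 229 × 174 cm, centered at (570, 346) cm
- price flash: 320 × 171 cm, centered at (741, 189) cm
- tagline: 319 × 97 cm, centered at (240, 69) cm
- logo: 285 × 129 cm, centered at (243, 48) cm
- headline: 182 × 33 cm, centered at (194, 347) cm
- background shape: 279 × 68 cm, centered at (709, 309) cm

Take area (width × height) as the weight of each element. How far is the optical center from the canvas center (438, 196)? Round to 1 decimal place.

Taking area as weight: product shot 332·66 = 21912, legal line 229·174 = 39846, price flash 320·171 = 54720, tagline 319·97 = 30943, logo 285·129 = 36765, headline 182·33 = 6006, background shape 279·68 = 18972. Sum 209164.
Σw·x = 21912·319 + 39846·570 + 54720·741 + 30943·240 + 36765·243 + 6006·194 + 18972·709 = 101226195, so x̄ = 101226195/209164 ≈ 483.96.
Σw·y = 21912·40 + 39846·346 + 54720·189 + 30943·69 + 36765·48 + 6006·347 + 18972·309 = 36851493, so ȳ = 36851493/209164 ≈ 176.18.
Relative to (438, 196): Δ = (45.96, -19.82); |Δ| = √(45.96² + -19.82²) ≈ 50.05.

≈ 50.0 cm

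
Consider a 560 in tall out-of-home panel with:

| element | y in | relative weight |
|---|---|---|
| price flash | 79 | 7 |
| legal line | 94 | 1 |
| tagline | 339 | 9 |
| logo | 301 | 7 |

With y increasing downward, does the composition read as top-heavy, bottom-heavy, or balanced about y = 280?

Total weight = 7 + 1 + 9 + 7 = 24.
y-moment: 7·79 + 1·94 + 9·339 + 7·301 = 5805; centroid 5805/24 ≈ 241.88.
Since 241.9 is above (smaller y than) 280, the composition reads top-heavy.

top-heavy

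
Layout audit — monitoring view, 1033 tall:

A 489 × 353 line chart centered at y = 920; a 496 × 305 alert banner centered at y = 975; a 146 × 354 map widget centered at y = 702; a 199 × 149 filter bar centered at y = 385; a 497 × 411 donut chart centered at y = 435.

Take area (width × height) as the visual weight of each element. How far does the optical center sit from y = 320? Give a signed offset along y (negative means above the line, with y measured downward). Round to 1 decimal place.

≈ 406.6

Areas: line chart 489·353 = 172617, alert banner 496·305 = 151280, map widget 146·354 = 51684, filter bar 199·149 = 29651, donut chart 497·411 = 204267. Total weight = 609499.
y-moment: 172617·920 + 151280·975 + 51684·702 + 29651·385 + 204267·435 = 442859588; centroid 442859588/609499 ≈ 726.60.
Against y = 320, that's 726.60 − 320 = 406.60.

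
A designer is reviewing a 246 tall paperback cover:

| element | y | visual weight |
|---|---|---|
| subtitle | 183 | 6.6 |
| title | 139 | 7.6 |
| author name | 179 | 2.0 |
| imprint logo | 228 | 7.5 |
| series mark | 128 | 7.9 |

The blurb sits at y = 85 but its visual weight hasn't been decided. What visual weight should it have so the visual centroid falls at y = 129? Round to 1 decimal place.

w ≈ 28.8

Fixed elements: Σw = 6.6 + 7.6 + 2.0 + 7.5 + 7.9 = 31.6, Σw·y = 6.6·183 + 7.6·139 + 2.0·179 + 7.5·228 + 7.9·128 = 5343.4.
Balance at y = 129 requires (5343.4 + w·85) / (31.6 + w) = 129.
Rearranging, w·(85 − 129) = 129·31.6 − 5343.4 = -1267.0, so w ≈ -1267.0/-44 = 28.80.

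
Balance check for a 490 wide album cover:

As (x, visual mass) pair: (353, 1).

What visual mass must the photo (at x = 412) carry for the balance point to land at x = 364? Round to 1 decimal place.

w ≈ 0.2

Known: weight 1 with moment 1·353 = 353.
Set Σw·x/Σw = 364: (353 + 412w) = 364·(1 + w).
Rearranging, w·(412 − 364) = 364·1 − 353 = 11, so w ≈ 11/48 = 0.23.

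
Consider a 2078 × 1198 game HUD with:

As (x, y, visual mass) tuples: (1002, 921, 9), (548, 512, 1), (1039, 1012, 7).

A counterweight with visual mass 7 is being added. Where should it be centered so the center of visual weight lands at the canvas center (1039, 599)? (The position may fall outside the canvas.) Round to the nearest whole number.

New total weight: (9 + 1 + 7) + 7 = 24.
x: need Σw·x = 24·1039 = 24936. Existing = 9·1002 + 1·548 + 7·1039 = 16839. Remainder 8097 / 7 ≈ 1156.71.
y: need Σw·y = 24·599 = 14376. Existing = 9·921 + 1·512 + 7·1012 = 15885. Remainder -1509 / 7 ≈ -215.57.

(1157, -216)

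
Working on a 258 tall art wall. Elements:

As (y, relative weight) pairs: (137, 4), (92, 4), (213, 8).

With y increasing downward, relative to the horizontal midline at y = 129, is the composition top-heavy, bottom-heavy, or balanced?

bottom-heavy

Σw = 4 + 4 + 8 = 16.
y-moment: 4·137 + 4·92 + 8·213 = 2620; centroid 2620/16 ≈ 163.75.
163.8 lies below (larger y than) the midline 129, so the layout is bottom-heavy.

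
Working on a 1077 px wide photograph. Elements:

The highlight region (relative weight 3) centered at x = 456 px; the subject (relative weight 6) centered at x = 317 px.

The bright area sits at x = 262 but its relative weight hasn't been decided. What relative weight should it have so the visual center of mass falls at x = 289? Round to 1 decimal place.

Known weights sum to 3 + 6 = 9; their moment is 3·456 + 6·317 = 3270.
Balance at x = 289 requires (3270 + w·262) / (9 + w) = 289.
Solving: w = (289·9 − 3270) / (262 − 289) = -669 / -27 ≈ 24.78.

w ≈ 24.8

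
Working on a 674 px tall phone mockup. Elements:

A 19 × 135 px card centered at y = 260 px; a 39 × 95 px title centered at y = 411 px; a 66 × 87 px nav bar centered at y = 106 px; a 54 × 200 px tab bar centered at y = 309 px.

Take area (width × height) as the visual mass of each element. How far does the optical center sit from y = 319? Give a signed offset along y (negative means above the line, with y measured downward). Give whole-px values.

≈ -50 px

Areas → weights: card 19·135 = 2565, title 39·95 = 3705, nav bar 66·87 = 5742, tab bar 54·200 = 10800; Σw = 22812.
y: (2565·260 + 3705·411 + 5742·106 + 10800·309) / 22812 = 6135507 / 22812 ≈ 268.96
Against y = 319, that's 268.96 − 319 = -50.04.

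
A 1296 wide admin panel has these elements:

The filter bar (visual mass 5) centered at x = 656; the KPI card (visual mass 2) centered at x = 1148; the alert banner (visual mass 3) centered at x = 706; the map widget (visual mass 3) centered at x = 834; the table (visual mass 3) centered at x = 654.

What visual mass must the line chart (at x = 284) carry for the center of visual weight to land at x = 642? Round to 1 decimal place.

w ≈ 5.3

Existing Σw = 16 (5 + 2 + 3 + 3 + 3); existing moment 5·656 + 2·1148 + 3·706 + 3·834 + 3·654 = 12158.
Set Σw·x/Σw = 642: (12158 + 284w) = 642·(16 + w).
Solving: w = (642·16 − 12158) / (284 − 642) = -1886 / -358 ≈ 5.27.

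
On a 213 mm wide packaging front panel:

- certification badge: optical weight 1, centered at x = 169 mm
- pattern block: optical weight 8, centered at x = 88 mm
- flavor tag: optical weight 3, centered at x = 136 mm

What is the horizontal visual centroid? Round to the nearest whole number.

x ≈ 107

Σw = 1 + 8 + 3 = 12.
x-moment: 1·169 + 8·88 + 3·136 = 1281; centroid 1281/12 ≈ 106.75.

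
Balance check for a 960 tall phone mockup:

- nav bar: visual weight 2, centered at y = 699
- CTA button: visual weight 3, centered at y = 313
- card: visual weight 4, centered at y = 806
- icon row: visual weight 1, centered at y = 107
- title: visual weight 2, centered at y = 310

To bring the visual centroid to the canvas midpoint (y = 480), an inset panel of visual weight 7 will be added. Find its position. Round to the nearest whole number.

With the inset panel, Σw becomes 2 + 3 + 4 + 1 + 2 + 7 = 19.
y: target moment 19×480 = 9120; current 2·699 + 3·313 + 4·806 + 1·107 + 2·310 = 6288; the inset panel supplies 2832, so y = 2832/7 ≈ 404.57.

y ≈ 405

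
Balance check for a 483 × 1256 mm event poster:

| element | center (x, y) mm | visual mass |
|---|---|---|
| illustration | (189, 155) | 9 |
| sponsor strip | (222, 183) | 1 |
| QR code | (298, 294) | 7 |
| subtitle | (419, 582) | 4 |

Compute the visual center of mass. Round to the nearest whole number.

Σw = 9 + 1 + 7 + 4 = 21.
x-moment: 9·189 + 1·222 + 7·298 + 4·419 = 5685; centroid 5685/21 ≈ 270.71.
y-moment: 9·155 + 1·183 + 7·294 + 4·582 = 5964; centroid 5964/21 ≈ 284.00.

(271, 284)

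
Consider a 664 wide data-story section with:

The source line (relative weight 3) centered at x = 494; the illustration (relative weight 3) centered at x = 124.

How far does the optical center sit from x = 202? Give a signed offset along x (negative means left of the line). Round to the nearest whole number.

≈ 107

Weights sum to 3 + 3 = 6.
Σw·x = 3·494 + 3·124 = 1854, so x̄ = 1854/6 ≈ 309.00.
Against x = 202, that's 309.00 − 202 = 107.00.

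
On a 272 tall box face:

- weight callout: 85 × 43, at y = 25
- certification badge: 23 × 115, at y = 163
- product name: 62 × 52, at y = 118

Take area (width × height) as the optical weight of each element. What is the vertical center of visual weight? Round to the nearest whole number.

Areas: weight callout 85·43 = 3655, certification badge 23·115 = 2645, product name 62·52 = 3224. Total weight = 9524.
Σw·y = 3655·25 + 2645·163 + 3224·118 = 902942, so ȳ = 902942/9524 ≈ 94.81.

y ≈ 95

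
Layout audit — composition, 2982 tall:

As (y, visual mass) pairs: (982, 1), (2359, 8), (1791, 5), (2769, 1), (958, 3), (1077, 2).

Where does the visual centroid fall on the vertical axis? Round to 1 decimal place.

Σw = 1 + 8 + 5 + 1 + 3 + 2 = 20.
Σw·y = 36606; ȳ = 36606/20 ≈ 1830.30.

y ≈ 1830.3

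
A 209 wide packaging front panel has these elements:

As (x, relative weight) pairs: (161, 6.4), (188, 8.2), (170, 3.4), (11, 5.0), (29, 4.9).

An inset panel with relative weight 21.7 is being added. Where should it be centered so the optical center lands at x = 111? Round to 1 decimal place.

New total weight: (6.4 + 8.2 + 3.4 + 5.0 + 4.9) + 21.7 = 49.6.
x: need Σw·x = 49.6·111 = 5505.6. Existing = 6.4·161 + 8.2·188 + 3.4·170 + 5.0·11 + 4.9·29 = 3347.1. Remainder 2158.5 / 21.7 ≈ 99.47.

x ≈ 99.5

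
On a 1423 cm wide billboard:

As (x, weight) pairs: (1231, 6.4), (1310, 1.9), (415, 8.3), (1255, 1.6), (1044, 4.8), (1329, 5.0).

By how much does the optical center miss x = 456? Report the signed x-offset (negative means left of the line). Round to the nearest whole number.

≈ 525 cm

Σw = 6.4 + 1.9 + 8.3 + 1.6 + 4.8 + 5.0 = 28.0.
x-moment: 6.4·1231 + 1.9·1310 + 8.3·415 + 1.6·1255 + 4.8·1044 + 5.0·1329 = 27476.1; centroid 27476.1/28.0 ≈ 981.29.
Difference: 981.29 − 456 ≈ 525.29.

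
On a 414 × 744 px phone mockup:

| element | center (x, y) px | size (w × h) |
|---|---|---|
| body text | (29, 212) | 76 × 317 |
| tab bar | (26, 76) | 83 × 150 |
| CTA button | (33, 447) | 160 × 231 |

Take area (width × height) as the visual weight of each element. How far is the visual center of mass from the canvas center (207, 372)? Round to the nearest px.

Areas → weights: body text 76·317 = 24092, tab bar 83·150 = 12450, CTA button 160·231 = 36960; Σw = 73502.
x: (24092·29 + 12450·26 + 36960·33) / 73502 = 2242048 / 73502 ≈ 30.50
y: (24092·212 + 12450·76 + 36960·447) / 73502 = 22574824 / 73502 ≈ 307.13
Offset from (207, 372): Δx ≈ -176.50, Δy ≈ -64.87; distance = √(Δx² + Δy²) ≈ 188.04.

≈ 188 px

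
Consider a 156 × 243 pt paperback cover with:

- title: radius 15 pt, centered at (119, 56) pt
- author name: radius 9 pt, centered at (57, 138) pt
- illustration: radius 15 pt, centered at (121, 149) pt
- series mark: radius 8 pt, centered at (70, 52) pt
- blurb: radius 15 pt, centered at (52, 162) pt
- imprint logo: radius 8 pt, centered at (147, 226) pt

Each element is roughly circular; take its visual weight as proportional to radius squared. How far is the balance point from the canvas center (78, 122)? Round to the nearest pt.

r² weights: title 15² = 225, author name 9² = 81, illustration 15² = 225, series mark 8² = 64, blurb 15² = 225, imprint logo 8² = 64. Total = 884.
x: (225·119 + 81·57 + 225·121 + 64·70 + 225·52 + 64·147) / 884 = 84205 / 884 ≈ 95.25
y: (225·56 + 81·138 + 225·149 + 64·52 + 225·162 + 64·226) / 884 = 111545 / 884 ≈ 126.18
From (78, 122): dx = 17.25, dy = 4.18, so the distance is √(dx²+dy²) ≈ 17.75.

≈ 18 pt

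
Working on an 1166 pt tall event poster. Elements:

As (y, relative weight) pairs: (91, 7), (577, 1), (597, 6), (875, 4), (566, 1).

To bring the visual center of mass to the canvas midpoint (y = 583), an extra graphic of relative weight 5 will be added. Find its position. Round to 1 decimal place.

With the extra graphic, Σw becomes 7 + 1 + 6 + 4 + 1 + 5 = 24.
y: need Σw·y = 24·583 = 13992. Existing = 7·91 + 1·577 + 6·597 + 4·875 + 1·566 = 8862. Remainder 5130 / 5 ≈ 1026.00.

y ≈ 1026.0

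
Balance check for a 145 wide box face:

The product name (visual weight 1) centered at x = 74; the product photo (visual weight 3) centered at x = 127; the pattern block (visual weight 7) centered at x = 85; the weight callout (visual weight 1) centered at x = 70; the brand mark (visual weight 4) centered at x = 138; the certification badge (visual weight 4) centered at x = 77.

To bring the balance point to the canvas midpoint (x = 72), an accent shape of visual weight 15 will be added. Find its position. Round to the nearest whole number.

x ≈ 36

New total weight: (1 + 3 + 7 + 1 + 4 + 4) + 15 = 35.
x: target moment 35×72 = 2520; current 1·74 + 3·127 + 7·85 + 1·70 + 4·138 + 4·77 = 1980; the accent shape supplies 540, so x = 540/15 ≈ 36.00.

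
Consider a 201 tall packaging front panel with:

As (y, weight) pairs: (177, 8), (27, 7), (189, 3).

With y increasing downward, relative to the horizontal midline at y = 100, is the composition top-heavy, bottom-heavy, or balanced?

Total weight = 8 + 7 + 3 = 18.
y: (8·177 + 7·27 + 3·189) / 18 = 2172 / 18 ≈ 120.67
120.7 vs midline 100 → bottom-heavy.

bottom-heavy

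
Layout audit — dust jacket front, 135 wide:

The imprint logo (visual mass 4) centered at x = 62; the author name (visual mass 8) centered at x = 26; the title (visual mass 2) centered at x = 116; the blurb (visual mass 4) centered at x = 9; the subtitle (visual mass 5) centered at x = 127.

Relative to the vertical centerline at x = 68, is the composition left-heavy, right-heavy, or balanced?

left-heavy

Weights sum to 4 + 8 + 2 + 4 + 5 = 23.
x: (4·62 + 8·26 + 2·116 + 4·9 + 5·127) / 23 = 1359 / 23 ≈ 59.09
59.1 vs midline 68 → left-heavy.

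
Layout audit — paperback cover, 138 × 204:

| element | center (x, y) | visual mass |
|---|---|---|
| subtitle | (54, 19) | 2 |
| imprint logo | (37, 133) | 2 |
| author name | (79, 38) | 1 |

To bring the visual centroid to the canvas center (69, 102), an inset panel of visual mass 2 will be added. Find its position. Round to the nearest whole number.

New total weight: (2 + 2 + 1) + 2 = 7.
Along x: (261 + 2·x) / 7 = 69 (existing moment 2·54 + 2·37 + 1·79 = 261) ⇒ x = (483 − 261) / 2 ≈ 111.00.
Along y: (342 + 2·y) / 7 = 102 (existing moment 2·19 + 2·133 + 1·38 = 342) ⇒ y = (714 − 342) / 2 ≈ 186.00.

(111, 186)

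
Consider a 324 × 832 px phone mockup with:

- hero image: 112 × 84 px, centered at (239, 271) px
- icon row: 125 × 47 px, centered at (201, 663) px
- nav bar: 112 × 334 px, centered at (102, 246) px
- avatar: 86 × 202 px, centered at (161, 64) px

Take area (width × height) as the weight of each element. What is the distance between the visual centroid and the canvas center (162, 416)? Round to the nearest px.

Areas → weights: hero image 112·84 = 9408, icon row 125·47 = 5875, nav bar 112·334 = 37408, avatar 86·202 = 17372; Σw = 70063.
Σw·x = 9408·239 + 5875·201 + 37408·102 + 17372·161 = 10041895, so x̄ = 10041895/70063 ≈ 143.33.
Σw·y = 9408·271 + 5875·663 + 37408·246 + 17372·64 = 16758869, so ȳ = 16758869/70063 ≈ 239.20.
Relative to (162, 416): Δ = (-18.67, -176.80); |Δ| = √(-18.67² + -176.80²) ≈ 177.79.

≈ 178 px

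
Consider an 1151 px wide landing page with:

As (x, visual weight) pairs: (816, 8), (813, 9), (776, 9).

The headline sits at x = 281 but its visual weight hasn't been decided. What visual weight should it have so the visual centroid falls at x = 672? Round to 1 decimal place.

w ≈ 8.6

Existing Σw = 26 (8 + 9 + 9); existing moment 8·816 + 9·813 + 9·776 = 20829.
Balance at x = 672 requires (20829 + w·281) / (26 + w) = 672.
Solving: w = (672·26 − 20829) / (281 − 672) = -3357 / -391 ≈ 8.59.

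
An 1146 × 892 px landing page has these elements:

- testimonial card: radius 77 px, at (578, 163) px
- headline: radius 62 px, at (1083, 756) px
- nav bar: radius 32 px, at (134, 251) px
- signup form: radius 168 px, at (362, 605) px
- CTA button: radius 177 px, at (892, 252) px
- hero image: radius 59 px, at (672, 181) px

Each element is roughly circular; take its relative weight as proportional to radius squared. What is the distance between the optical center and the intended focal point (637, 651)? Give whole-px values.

≈ 249 px

r² weights: testimonial card 77² = 5929, headline 62² = 3844, nav bar 32² = 1024, signup form 168² = 28224, CTA button 177² = 31329, hero image 59² = 3481. Total = 73831.
Σw·x = 5929·578 + 3844·1083 + 1024·134 + 28224·362 + 31329·892 + 3481·672 = 48229018, so x̄ = 48229018/73831 ≈ 653.24.
Σw·y = 5929·163 + 3844·756 + 1024·251 + 28224·605 + 31329·252 + 3481·181 = 29730004, so ȳ = 29730004/73831 ≈ 402.68.
From (637, 651): dx = 16.24, dy = -248.32, so the distance is √(dx²+dy²) ≈ 248.85.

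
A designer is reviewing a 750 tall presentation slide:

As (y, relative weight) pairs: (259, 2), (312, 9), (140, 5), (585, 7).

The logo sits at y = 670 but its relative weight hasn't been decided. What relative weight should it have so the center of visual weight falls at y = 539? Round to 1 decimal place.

w ≈ 32.6

Existing Σw = 23 (2 + 9 + 5 + 7); existing moment 2·259 + 9·312 + 5·140 + 7·585 = 8121.
Set Σw·y/Σw = 539: (8121 + 670w) = 539·(23 + w).
Rearranging, w·(670 − 539) = 539·23 − 8121 = 4276, so w ≈ 4276/131 = 32.64.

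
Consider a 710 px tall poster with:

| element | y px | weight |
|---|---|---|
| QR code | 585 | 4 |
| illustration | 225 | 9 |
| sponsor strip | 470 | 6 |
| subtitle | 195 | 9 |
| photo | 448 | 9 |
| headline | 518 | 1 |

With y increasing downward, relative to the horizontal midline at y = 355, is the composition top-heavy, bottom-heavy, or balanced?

Weights sum to 4 + 9 + 6 + 9 + 9 + 1 = 38.
Σw·y = 13490; ȳ = 13490/38 ≈ 355.00.
That equals the midline 355 — balanced.

balanced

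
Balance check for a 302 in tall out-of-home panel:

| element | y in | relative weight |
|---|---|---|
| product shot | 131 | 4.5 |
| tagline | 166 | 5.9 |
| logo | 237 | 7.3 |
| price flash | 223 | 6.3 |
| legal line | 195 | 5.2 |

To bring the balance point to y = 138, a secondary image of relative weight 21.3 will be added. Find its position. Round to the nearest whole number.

y ≈ 59

After adding the secondary image, total weight = 4.5 + 5.9 + 7.3 + 6.3 + 5.2 + 21.3 = 50.5.
y: need Σw·y = 50.5·138 = 6969.0. Existing = 4.5·131 + 5.9·166 + 7.3·237 + 6.3·223 + 5.2·195 = 5717.9. Remainder 1251.1 / 21.3 ≈ 58.74.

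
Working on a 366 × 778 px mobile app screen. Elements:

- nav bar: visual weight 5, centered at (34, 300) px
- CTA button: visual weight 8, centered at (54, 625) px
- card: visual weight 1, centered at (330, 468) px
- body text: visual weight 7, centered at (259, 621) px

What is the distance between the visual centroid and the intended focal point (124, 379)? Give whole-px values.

≈ 160 px

Weights sum to 5 + 8 + 1 + 7 = 21.
x: (5·34 + 8·54 + 1·330 + 7·259) / 21 = 2745 / 21 ≈ 130.71
y: (5·300 + 8·625 + 1·468 + 7·621) / 21 = 11315 / 21 ≈ 538.81
Offset from (124, 379): Δx ≈ 6.71, Δy ≈ 159.81; distance = √(Δx² + Δy²) ≈ 159.95.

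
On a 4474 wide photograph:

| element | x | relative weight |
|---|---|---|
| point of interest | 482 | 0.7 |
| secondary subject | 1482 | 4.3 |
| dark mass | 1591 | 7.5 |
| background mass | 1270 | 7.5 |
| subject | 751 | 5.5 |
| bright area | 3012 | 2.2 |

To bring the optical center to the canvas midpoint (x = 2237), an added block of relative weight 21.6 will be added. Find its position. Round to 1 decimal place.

After adding the added block, total weight = 0.7 + 4.3 + 7.5 + 7.5 + 5.5 + 2.2 + 21.6 = 49.3.
x: target moment 49.3×2237 = 110284.1; current 0.7·482 + 4.3·1482 + 7.5·1591 + 7.5·1270 + 5.5·751 + 2.2·3012 = 38924.4; the added block supplies 71359.7, so x = 71359.7/21.6 ≈ 3303.69.

x ≈ 3303.7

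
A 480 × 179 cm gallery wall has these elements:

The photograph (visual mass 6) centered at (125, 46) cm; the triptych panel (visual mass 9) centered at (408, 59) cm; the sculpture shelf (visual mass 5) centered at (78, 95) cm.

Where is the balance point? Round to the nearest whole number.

Total weight = 6 + 9 + 5 = 20.
x: (6·125 + 9·408 + 5·78) / 20 = 4812 / 20 ≈ 240.60
y: (6·46 + 9·59 + 5·95) / 20 = 1282 / 20 ≈ 64.10

(241, 64)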